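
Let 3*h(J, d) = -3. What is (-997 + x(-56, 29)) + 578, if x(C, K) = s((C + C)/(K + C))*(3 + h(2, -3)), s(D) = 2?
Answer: -415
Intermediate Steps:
h(J, d) = -1 (h(J, d) = (1/3)*(-3) = -1)
x(C, K) = 4 (x(C, K) = 2*(3 - 1) = 2*2 = 4)
(-997 + x(-56, 29)) + 578 = (-997 + 4) + 578 = -993 + 578 = -415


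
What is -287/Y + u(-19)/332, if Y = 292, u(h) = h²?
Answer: 633/6059 ≈ 0.10447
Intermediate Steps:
-287/Y + u(-19)/332 = -287/292 + (-19)²/332 = -287*1/292 + 361*(1/332) = -287/292 + 361/332 = 633/6059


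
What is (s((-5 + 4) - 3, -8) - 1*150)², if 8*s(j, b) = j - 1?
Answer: 1452025/64 ≈ 22688.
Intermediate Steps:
s(j, b) = -⅛ + j/8 (s(j, b) = (j - 1)/8 = (-1 + j)/8 = -⅛ + j/8)
(s((-5 + 4) - 3, -8) - 1*150)² = ((-⅛ + ((-5 + 4) - 3)/8) - 1*150)² = ((-⅛ + (-1 - 3)/8) - 150)² = ((-⅛ + (⅛)*(-4)) - 150)² = ((-⅛ - ½) - 150)² = (-5/8 - 150)² = (-1205/8)² = 1452025/64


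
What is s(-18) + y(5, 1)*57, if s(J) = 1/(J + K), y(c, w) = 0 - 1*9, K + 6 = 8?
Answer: -8209/16 ≈ -513.06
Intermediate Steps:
K = 2 (K = -6 + 8 = 2)
y(c, w) = -9 (y(c, w) = 0 - 9 = -9)
s(J) = 1/(2 + J) (s(J) = 1/(J + 2) = 1/(2 + J))
s(-18) + y(5, 1)*57 = 1/(2 - 18) - 9*57 = 1/(-16) - 513 = -1/16 - 513 = -8209/16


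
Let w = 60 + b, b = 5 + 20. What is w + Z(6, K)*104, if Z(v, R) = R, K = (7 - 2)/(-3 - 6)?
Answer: 245/9 ≈ 27.222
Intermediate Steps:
K = -5/9 (K = 5/(-9) = 5*(-⅑) = -5/9 ≈ -0.55556)
b = 25
w = 85 (w = 60 + 25 = 85)
w + Z(6, K)*104 = 85 - 5/9*104 = 85 - 520/9 = 245/9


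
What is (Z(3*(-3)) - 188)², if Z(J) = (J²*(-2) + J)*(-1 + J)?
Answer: 2316484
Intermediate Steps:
Z(J) = (-1 + J)*(J - 2*J²) (Z(J) = (-2*J² + J)*(-1 + J) = (J - 2*J²)*(-1 + J) = (-1 + J)*(J - 2*J²))
(Z(3*(-3)) - 188)² = ((3*(-3))*(-1 - 2*(3*(-3))² + 3*(3*(-3))) - 188)² = (-9*(-1 - 2*(-9)² + 3*(-9)) - 188)² = (-9*(-1 - 2*81 - 27) - 188)² = (-9*(-1 - 162 - 27) - 188)² = (-9*(-190) - 188)² = (1710 - 188)² = 1522² = 2316484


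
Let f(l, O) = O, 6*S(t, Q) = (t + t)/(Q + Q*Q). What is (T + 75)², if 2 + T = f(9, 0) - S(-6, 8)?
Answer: 6911641/1296 ≈ 5333.1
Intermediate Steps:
S(t, Q) = t/(3*(Q + Q²)) (S(t, Q) = ((t + t)/(Q + Q*Q))/6 = ((2*t)/(Q + Q²))/6 = (2*t/(Q + Q²))/6 = t/(3*(Q + Q²)))
T = -71/36 (T = -2 + (0 - (-6)/(3*8*(1 + 8))) = -2 + (0 - (-6)/(3*8*9)) = -2 + (0 - 1*(-1/36)) = -2 + (0 + 1/36) = -2 + 1/36 = -71/36 ≈ -1.9722)
(T + 75)² = (-71/36 + 75)² = (2629/36)² = 6911641/1296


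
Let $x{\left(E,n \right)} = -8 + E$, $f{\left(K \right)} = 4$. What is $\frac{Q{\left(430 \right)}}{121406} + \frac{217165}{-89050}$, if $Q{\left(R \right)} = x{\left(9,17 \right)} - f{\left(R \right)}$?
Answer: $- \frac{101405389}{41581555} \approx -2.4387$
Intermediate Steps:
$Q{\left(R \right)} = -3$ ($Q{\left(R \right)} = \left(-8 + 9\right) - 4 = 1 - 4 = -3$)
$\frac{Q{\left(430 \right)}}{121406} + \frac{217165}{-89050} = - \frac{3}{121406} + \frac{217165}{-89050} = \left(-3\right) \frac{1}{121406} + 217165 \left(- \frac{1}{89050}\right) = - \frac{3}{121406} - \frac{3341}{1370} = - \frac{101405389}{41581555}$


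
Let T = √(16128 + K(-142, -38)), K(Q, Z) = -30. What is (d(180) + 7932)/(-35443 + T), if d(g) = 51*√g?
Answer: -281133876/1256190151 - 10845558*√5/1256190151 - 7932*√16098/1256190151 - 306*√80490/1256190151 ≈ -0.24397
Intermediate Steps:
T = √16098 (T = √(16128 - 30) = √16098 ≈ 126.88)
(d(180) + 7932)/(-35443 + T) = (51*√180 + 7932)/(-35443 + √16098) = (51*(6*√5) + 7932)/(-35443 + √16098) = (306*√5 + 7932)/(-35443 + √16098) = (7932 + 306*√5)/(-35443 + √16098)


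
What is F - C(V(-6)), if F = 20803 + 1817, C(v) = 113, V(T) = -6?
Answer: 22507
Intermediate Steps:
F = 22620
F - C(V(-6)) = 22620 - 1*113 = 22620 - 113 = 22507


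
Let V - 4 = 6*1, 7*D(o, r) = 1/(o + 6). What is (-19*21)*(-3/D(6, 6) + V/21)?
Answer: 100358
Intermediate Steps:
D(o, r) = 1/(7*(6 + o)) (D(o, r) = 1/(7*(o + 6)) = 1/(7*(6 + o)))
V = 10 (V = 4 + 6*1 = 4 + 6 = 10)
(-19*21)*(-3/D(6, 6) + V/21) = (-19*21)*(-3/(1/(7*(6 + 6))) + 10/21) = -399*(-3/((⅐)/12) + 10*(1/21)) = -399*(-3/((⅐)*(1/12)) + 10/21) = -399*(-3/1/84 + 10/21) = -399*(-3*84 + 10/21) = -399*(-252 + 10/21) = -399*(-5282/21) = 100358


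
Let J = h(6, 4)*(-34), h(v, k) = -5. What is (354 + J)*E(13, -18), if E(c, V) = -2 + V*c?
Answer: -123664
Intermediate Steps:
J = 170 (J = -5*(-34) = 170)
(354 + J)*E(13, -18) = (354 + 170)*(-2 - 18*13) = 524*(-2 - 234) = 524*(-236) = -123664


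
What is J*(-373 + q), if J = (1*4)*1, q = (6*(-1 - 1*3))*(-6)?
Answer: -916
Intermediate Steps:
q = 144 (q = (6*(-1 - 3))*(-6) = (6*(-4))*(-6) = -24*(-6) = 144)
J = 4 (J = 4*1 = 4)
J*(-373 + q) = 4*(-373 + 144) = 4*(-229) = -916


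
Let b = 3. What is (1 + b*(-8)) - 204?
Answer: -227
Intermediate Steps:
(1 + b*(-8)) - 204 = (1 + 3*(-8)) - 204 = (1 - 24) - 204 = -23 - 204 = -227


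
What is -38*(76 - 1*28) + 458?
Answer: -1366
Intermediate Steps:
-38*(76 - 1*28) + 458 = -38*(76 - 28) + 458 = -38*48 + 458 = -1824 + 458 = -1366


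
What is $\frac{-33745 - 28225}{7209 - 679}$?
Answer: $- \frac{6197}{653} \approx -9.4901$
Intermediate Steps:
$\frac{-33745 - 28225}{7209 - 679} = - \frac{61970}{6530} = \left(-61970\right) \frac{1}{6530} = - \frac{6197}{653}$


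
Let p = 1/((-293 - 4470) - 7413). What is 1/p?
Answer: -12176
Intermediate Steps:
p = -1/12176 (p = 1/(-4763 - 7413) = 1/(-12176) = -1/12176 ≈ -8.2129e-5)
1/p = 1/(-1/12176) = -12176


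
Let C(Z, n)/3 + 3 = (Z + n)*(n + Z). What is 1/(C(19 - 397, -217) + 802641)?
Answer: 1/1864707 ≈ 5.3628e-7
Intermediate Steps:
C(Z, n) = -9 + 3*(Z + n)**2 (C(Z, n) = -9 + 3*((Z + n)*(n + Z)) = -9 + 3*((Z + n)*(Z + n)) = -9 + 3*(Z + n)**2)
1/(C(19 - 397, -217) + 802641) = 1/((-9 + 3*((19 - 397) - 217)**2) + 802641) = 1/((-9 + 3*(-378 - 217)**2) + 802641) = 1/((-9 + 3*(-595)**2) + 802641) = 1/((-9 + 3*354025) + 802641) = 1/((-9 + 1062075) + 802641) = 1/(1062066 + 802641) = 1/1864707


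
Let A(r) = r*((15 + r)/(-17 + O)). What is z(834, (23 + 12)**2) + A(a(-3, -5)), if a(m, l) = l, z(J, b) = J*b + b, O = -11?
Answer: 14320275/14 ≈ 1.0229e+6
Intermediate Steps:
z(J, b) = b + J*b
A(r) = r*(-15/28 - r/28) (A(r) = r*((15 + r)/(-17 - 11)) = r*((15 + r)/(-28)) = r*((15 + r)*(-1/28)) = r*(-15/28 - r/28))
z(834, (23 + 12)**2) + A(a(-3, -5)) = (23 + 12)**2*(1 + 834) - 1/28*(-5)*(15 - 5) = 35**2*835 - 1/28*(-5)*10 = 1225*835 + 25/14 = 1022875 + 25/14 = 14320275/14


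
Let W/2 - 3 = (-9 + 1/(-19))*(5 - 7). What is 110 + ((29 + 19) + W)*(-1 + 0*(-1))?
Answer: 376/19 ≈ 19.789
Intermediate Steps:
W = 802/19 (W = 6 + 2*((-9 + 1/(-19))*(5 - 7)) = 6 + 2*((-9 - 1/19)*(-2)) = 6 + 2*(-172/19*(-2)) = 6 + 2*(344/19) = 6 + 688/19 = 802/19 ≈ 42.211)
110 + ((29 + 19) + W)*(-1 + 0*(-1)) = 110 + ((29 + 19) + 802/19)*(-1 + 0*(-1)) = 110 + (48 + 802/19)*(-1 + 0) = 110 + (1714/19)*(-1) = 110 - 1714/19 = 376/19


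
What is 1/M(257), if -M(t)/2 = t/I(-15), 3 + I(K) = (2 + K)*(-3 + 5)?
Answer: 29/514 ≈ 0.056420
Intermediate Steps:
I(K) = 1 + 2*K (I(K) = -3 + (2 + K)*(-3 + 5) = -3 + (2 + K)*2 = -3 + (4 + 2*K) = 1 + 2*K)
M(t) = 2*t/29 (M(t) = -2*t/(1 + 2*(-15)) = -2*t/(1 - 30) = -2*t/(-29) = -2*t*(-1)/29 = -(-2)*t/29 = 2*t/29)
1/M(257) = 1/((2/29)*257) = 1/(514/29) = 29/514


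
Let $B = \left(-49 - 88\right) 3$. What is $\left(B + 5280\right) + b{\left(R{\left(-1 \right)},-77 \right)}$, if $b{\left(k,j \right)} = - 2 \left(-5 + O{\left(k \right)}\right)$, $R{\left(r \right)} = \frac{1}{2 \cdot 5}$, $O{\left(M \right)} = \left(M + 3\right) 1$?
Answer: $\frac{24364}{5} \approx 4872.8$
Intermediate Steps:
$O{\left(M \right)} = 3 + M$ ($O{\left(M \right)} = \left(3 + M\right) 1 = 3 + M$)
$R{\left(r \right)} = \frac{1}{10}$
$B = -411$ ($B = \left(-137\right) 3 = -411$)
$b{\left(k,j \right)} = 4 - 2 k$ ($b{\left(k,j \right)} = - 2 \left(-5 + \left(3 + k\right)\right) = - 2 \left(-2 + k\right) = 4 - 2 k$)
$\left(B + 5280\right) + b{\left(R{\left(-1 \right)},-77 \right)} = \left(-411 + 5280\right) + \left(4 - \frac{1}{5}\right) = 4869 + \left(4 - \frac{1}{5}\right) = 4869 + \frac{19}{5} = \frac{24364}{5}$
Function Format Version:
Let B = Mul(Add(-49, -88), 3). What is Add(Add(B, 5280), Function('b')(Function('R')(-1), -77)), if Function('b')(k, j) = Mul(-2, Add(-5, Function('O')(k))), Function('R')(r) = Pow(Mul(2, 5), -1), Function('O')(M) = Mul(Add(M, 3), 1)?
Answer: Rational(24364, 5) ≈ 4872.8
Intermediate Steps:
Function('O')(M) = Add(3, M) (Function('O')(M) = Mul(Add(3, M), 1) = Add(3, M))
Function('R')(r) = Rational(1, 10) (Function('R')(r) = Pow(10, -1) = Rational(1, 10))
B = -411 (B = Mul(-137, 3) = -411)
Function('b')(k, j) = Add(4, Mul(-2, k)) (Function('b')(k, j) = Mul(-2, Add(-5, Add(3, k))) = Mul(-2, Add(-2, k)) = Add(4, Mul(-2, k)))
Add(Add(B, 5280), Function('b')(Function('R')(-1), -77)) = Add(Add(-411, 5280), Add(4, Mul(-2, Rational(1, 10)))) = Add(4869, Add(4, Rational(-1, 5))) = Add(4869, Rational(19, 5)) = Rational(24364, 5)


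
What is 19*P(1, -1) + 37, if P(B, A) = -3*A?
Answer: 94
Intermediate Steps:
19*P(1, -1) + 37 = 19*(-3*(-1)) + 37 = 19*3 + 37 = 57 + 37 = 94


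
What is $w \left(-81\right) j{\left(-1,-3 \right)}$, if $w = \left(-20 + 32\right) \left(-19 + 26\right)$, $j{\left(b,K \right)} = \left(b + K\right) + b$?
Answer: $34020$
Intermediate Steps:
$j{\left(b,K \right)} = K + 2 b$ ($j{\left(b,K \right)} = \left(K + b\right) + b = K + 2 b$)
$w = 84$ ($w = 12 \cdot 7 = 84$)
$w \left(-81\right) j{\left(-1,-3 \right)} = 84 \left(-81\right) \left(-3 + 2 \left(-1\right)\right) = - 6804 \left(-3 - 2\right) = \left(-6804\right) \left(-5\right) = 34020$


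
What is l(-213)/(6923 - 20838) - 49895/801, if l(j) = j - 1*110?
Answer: -694030202/11145915 ≈ -62.268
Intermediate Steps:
l(j) = -110 + j (l(j) = j - 110 = -110 + j)
l(-213)/(6923 - 20838) - 49895/801 = (-110 - 213)/(6923 - 20838) - 49895/801 = -323/(-13915) - 49895*1/801 = -323*(-1/13915) - 49895/801 = 323/13915 - 49895/801 = -694030202/11145915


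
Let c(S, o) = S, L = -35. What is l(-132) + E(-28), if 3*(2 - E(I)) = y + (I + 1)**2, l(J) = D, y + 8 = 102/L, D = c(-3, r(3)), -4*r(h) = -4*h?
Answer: -25238/105 ≈ -240.36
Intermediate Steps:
r(h) = h (r(h) = -(-1)*h = h)
D = -3
y = -382/35 (y = -8 + 102/(-35) = -8 + 102*(-1/35) = -8 - 102/35 = -382/35 ≈ -10.914)
l(J) = -3
E(I) = 592/105 - (1 + I)**2/3 (E(I) = 2 - (-382/35 + (I + 1)**2)/3 = 2 - (-382/35 + (1 + I)**2)/3 = 2 + (382/105 - (1 + I)**2/3) = 592/105 - (1 + I)**2/3)
l(-132) + E(-28) = -3 + (592/105 - (1 - 28)**2/3) = -3 + (592/105 - 1/3*(-27)**2) = -3 + (592/105 - 1/3*729) = -3 + (592/105 - 243) = -3 - 24923/105 = -25238/105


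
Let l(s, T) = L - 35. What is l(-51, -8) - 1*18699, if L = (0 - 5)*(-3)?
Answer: -18719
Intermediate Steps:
L = 15 (L = -5*(-3) = 15)
l(s, T) = -20 (l(s, T) = 15 - 35 = -20)
l(-51, -8) - 1*18699 = -20 - 1*18699 = -20 - 18699 = -18719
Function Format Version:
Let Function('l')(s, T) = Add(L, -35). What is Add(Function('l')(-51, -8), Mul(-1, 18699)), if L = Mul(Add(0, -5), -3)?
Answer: -18719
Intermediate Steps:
L = 15 (L = Mul(-5, -3) = 15)
Function('l')(s, T) = -20 (Function('l')(s, T) = Add(15, -35) = -20)
Add(Function('l')(-51, -8), Mul(-1, 18699)) = Add(-20, Mul(-1, 18699)) = Add(-20, -18699) = -18719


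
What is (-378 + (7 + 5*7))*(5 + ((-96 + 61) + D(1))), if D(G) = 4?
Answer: 8736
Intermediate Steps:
(-378 + (7 + 5*7))*(5 + ((-96 + 61) + D(1))) = (-378 + (7 + 5*7))*(5 + ((-96 + 61) + 4)) = (-378 + (7 + 35))*(5 + (-35 + 4)) = (-378 + 42)*(5 - 31) = -336*(-26) = 8736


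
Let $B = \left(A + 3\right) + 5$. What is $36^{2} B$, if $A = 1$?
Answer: $11664$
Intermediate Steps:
$B = 9$ ($B = \left(1 + 3\right) + 5 = 4 + 5 = 9$)
$36^{2} B = 36^{2} \cdot 9 = 1296 \cdot 9 = 11664$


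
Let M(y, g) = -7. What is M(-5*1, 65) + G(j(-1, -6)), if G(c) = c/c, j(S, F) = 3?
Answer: -6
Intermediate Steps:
G(c) = 1
M(-5*1, 65) + G(j(-1, -6)) = -7 + 1 = -6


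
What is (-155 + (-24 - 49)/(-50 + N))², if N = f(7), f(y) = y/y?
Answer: 56580484/2401 ≈ 23565.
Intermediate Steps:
f(y) = 1
N = 1
(-155 + (-24 - 49)/(-50 + N))² = (-155 + (-24 - 49)/(-50 + 1))² = (-155 - 73/(-49))² = (-155 - 73*(-1/49))² = (-155 + 73/49)² = (-7522/49)² = 56580484/2401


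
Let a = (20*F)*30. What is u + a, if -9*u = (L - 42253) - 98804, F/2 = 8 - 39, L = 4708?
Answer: -198451/9 ≈ -22050.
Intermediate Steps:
F = -62 (F = 2*(8 - 39) = 2*(-31) = -62)
a = -37200 (a = (20*(-62))*30 = -1240*30 = -37200)
u = 136349/9 (u = -((4708 - 42253) - 98804)/9 = -(-37545 - 98804)/9 = -1/9*(-136349) = 136349/9 ≈ 15150.)
u + a = 136349/9 - 37200 = -198451/9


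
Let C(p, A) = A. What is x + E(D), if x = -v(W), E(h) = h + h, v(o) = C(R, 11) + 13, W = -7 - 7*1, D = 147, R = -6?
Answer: 270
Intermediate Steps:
W = -14 (W = -7 - 7 = -14)
v(o) = 24 (v(o) = 11 + 13 = 24)
E(h) = 2*h
x = -24 (x = -1*24 = -24)
x + E(D) = -24 + 2*147 = -24 + 294 = 270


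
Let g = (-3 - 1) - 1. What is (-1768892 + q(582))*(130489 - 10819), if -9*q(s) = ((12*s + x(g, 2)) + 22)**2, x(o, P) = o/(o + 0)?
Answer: -2593571091530/3 ≈ -8.6452e+11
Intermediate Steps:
g = -5 (g = -4 - 1 = -5)
x(o, P) = 1 (x(o, P) = o/o = 1)
q(s) = -(23 + 12*s)**2/9 (q(s) = -((12*s + 1) + 22)**2/9 = -((1 + 12*s) + 22)**2/9 = -(23 + 12*s)**2/9)
(-1768892 + q(582))*(130489 - 10819) = (-1768892 - (23 + 12*582)**2/9)*(130489 - 10819) = (-1768892 - (23 + 6984)**2/9)*119670 = (-1768892 - 1/9*7007**2)*119670 = (-1768892 - 1/9*49098049)*119670 = (-1768892 - 49098049/9)*119670 = -65018077/9*119670 = -2593571091530/3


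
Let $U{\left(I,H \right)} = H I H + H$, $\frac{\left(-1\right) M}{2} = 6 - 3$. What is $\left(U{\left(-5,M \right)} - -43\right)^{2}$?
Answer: $20449$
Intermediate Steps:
$M = -6$ ($M = - 2 \left(6 - 3\right) = \left(-2\right) 3 = -6$)
$U{\left(I,H \right)} = H + I H^{2}$ ($U{\left(I,H \right)} = I H^{2} + H = H + I H^{2}$)
$\left(U{\left(-5,M \right)} - -43\right)^{2} = \left(- 6 \left(1 - -30\right) - -43\right)^{2} = \left(- 6 \left(1 + 30\right) + 43\right)^{2} = \left(\left(-6\right) 31 + 43\right)^{2} = \left(-186 + 43\right)^{2} = \left(-143\right)^{2} = 20449$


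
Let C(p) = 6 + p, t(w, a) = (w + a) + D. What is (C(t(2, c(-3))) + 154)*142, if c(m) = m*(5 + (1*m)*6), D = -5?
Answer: 27832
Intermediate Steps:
c(m) = m*(5 + 6*m) (c(m) = m*(5 + m*6) = m*(5 + 6*m))
t(w, a) = -5 + a + w (t(w, a) = (w + a) - 5 = (a + w) - 5 = -5 + a + w)
(C(t(2, c(-3))) + 154)*142 = ((6 + (-5 - 3*(5 + 6*(-3)) + 2)) + 154)*142 = ((6 + (-5 - 3*(5 - 18) + 2)) + 154)*142 = ((6 + (-5 - 3*(-13) + 2)) + 154)*142 = ((6 + (-5 + 39 + 2)) + 154)*142 = ((6 + 36) + 154)*142 = (42 + 154)*142 = 196*142 = 27832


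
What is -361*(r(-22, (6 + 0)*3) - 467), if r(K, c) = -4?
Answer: 170031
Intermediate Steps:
-361*(r(-22, (6 + 0)*3) - 467) = -361*(-4 - 467) = -361*(-471) = 170031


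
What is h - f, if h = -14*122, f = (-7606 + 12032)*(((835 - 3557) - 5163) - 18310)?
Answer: 115937362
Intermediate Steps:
f = -115939070 (f = 4426*((-2722 - 5163) - 18310) = 4426*(-7885 - 18310) = 4426*(-26195) = -115939070)
h = -1708
h - f = -1708 - 1*(-115939070) = -1708 + 115939070 = 115937362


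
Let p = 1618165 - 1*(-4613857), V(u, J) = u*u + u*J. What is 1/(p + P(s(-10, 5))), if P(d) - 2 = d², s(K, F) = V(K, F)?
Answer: 1/6234524 ≈ 1.6040e-7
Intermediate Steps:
V(u, J) = u² + J*u
s(K, F) = K*(F + K)
P(d) = 2 + d²
p = 6232022 (p = 1618165 + 4613857 = 6232022)
1/(p + P(s(-10, 5))) = 1/(6232022 + (2 + (-10*(5 - 10))²)) = 1/(6232022 + (2 + (-10*(-5))²)) = 1/(6232022 + (2 + 50²)) = 1/(6232022 + (2 + 2500)) = 1/(6232022 + 2502) = 1/6234524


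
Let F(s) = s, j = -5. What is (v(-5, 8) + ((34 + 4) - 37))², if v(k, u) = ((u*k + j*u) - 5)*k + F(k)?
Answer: 177241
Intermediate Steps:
v(k, u) = k + k*(-5 - 5*u + k*u) (v(k, u) = ((u*k - 5*u) - 5)*k + k = ((k*u - 5*u) - 5)*k + k = ((-5*u + k*u) - 5)*k + k = (-5 - 5*u + k*u)*k + k = k*(-5 - 5*u + k*u) + k = k + k*(-5 - 5*u + k*u))
(v(-5, 8) + ((34 + 4) - 37))² = (-5*(-4 - 5*8 - 5*8) + ((34 + 4) - 37))² = (-5*(-4 - 40 - 40) + (38 - 37))² = (-5*(-84) + 1)² = (420 + 1)² = 421² = 177241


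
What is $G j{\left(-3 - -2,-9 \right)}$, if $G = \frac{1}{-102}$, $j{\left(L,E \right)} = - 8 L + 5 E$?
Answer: $\frac{37}{102} \approx 0.36275$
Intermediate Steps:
$G = - \frac{1}{102} \approx -0.0098039$
$G j{\left(-3 - -2,-9 \right)} = - \frac{- 8 \left(-3 - -2\right) + 5 \left(-9\right)}{102} = - \frac{- 8 \left(-3 + 2\right) - 45}{102} = - \frac{\left(-8\right) \left(-1\right) - 45}{102} = - \frac{8 - 45}{102} = \left(- \frac{1}{102}\right) \left(-37\right) = \frac{37}{102}$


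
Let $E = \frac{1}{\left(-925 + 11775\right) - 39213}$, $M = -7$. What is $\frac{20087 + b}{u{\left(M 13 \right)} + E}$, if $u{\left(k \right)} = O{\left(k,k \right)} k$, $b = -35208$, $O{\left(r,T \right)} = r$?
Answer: $- \frac{428876923}{234874002} \approx -1.826$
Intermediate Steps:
$u{\left(k \right)} = k^{2}$ ($u{\left(k \right)} = k k = k^{2}$)
$E = - \frac{1}{28363}$ ($E = \frac{1}{10850 - 39213} = \frac{1}{-28363} = - \frac{1}{28363} \approx -3.5257 \cdot 10^{-5}$)
$\frac{20087 + b}{u{\left(M 13 \right)} + E} = \frac{20087 - 35208}{\left(\left(-7\right) 13\right)^{2} - \frac{1}{28363}} = - \frac{15121}{\left(-91\right)^{2} - \frac{1}{28363}} = - \frac{15121}{8281 - \frac{1}{28363}} = - \frac{15121}{\frac{234874002}{28363}} = \left(-15121\right) \frac{28363}{234874002} = - \frac{428876923}{234874002}$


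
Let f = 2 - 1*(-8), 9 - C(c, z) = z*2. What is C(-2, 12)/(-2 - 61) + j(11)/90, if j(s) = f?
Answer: 22/63 ≈ 0.34921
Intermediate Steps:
C(c, z) = 9 - 2*z (C(c, z) = 9 - z*2 = 9 - 2*z)
f = 10 (f = 2 + 8 = 10)
j(s) = 10
C(-2, 12)/(-2 - 61) + j(11)/90 = (9 - 2*12)/(-2 - 61) + 10/90 = (9 - 24)/(-63) + 10*(1/90) = -15*(-1/63) + ⅑ = 5/21 + ⅑ = 22/63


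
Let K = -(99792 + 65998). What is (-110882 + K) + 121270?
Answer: -155402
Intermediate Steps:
K = -165790 (K = -1*165790 = -165790)
(-110882 + K) + 121270 = (-110882 - 165790) + 121270 = -276672 + 121270 = -155402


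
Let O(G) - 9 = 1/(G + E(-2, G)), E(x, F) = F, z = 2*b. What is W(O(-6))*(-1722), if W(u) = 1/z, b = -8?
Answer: 861/8 ≈ 107.63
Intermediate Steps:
z = -16 (z = 2*(-8) = -16)
O(G) = 9 + 1/(2*G) (O(G) = 9 + 1/(G + G) = 9 + 1/(2*G))
W(u) = -1/16 (W(u) = 1/(-16) = -1/16)
W(O(-6))*(-1722) = -1/16*(-1722) = 861/8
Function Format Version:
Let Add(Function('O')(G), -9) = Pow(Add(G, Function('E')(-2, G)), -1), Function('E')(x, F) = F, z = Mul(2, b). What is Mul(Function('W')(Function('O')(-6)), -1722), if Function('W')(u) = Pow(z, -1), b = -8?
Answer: Rational(861, 8) ≈ 107.63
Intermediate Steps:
z = -16 (z = Mul(2, -8) = -16)
Function('O')(G) = Add(9, Mul(Rational(1, 2), Pow(G, -1))) (Function('O')(G) = Add(9, Pow(Add(G, G), -1)) = Add(9, Pow(Mul(2, G), -1)) = Add(9, Mul(Rational(1, 2), Pow(G, -1))))
Function('W')(u) = Rational(-1, 16) (Function('W')(u) = Pow(-16, -1) = Rational(-1, 16))
Mul(Function('W')(Function('O')(-6)), -1722) = Mul(Rational(-1, 16), -1722) = Rational(861, 8)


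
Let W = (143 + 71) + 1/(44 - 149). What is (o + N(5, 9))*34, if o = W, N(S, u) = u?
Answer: 796076/105 ≈ 7581.7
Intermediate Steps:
W = 22469/105 (W = 214 + 1/(-105) = 214 - 1/105 = 22469/105 ≈ 213.99)
o = 22469/105 ≈ 213.99
(o + N(5, 9))*34 = (22469/105 + 9)*34 = (23414/105)*34 = 796076/105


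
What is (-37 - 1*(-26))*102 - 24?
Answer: -1146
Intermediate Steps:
(-37 - 1*(-26))*102 - 24 = (-37 + 26)*102 - 24 = -11*102 - 24 = -1122 - 24 = -1146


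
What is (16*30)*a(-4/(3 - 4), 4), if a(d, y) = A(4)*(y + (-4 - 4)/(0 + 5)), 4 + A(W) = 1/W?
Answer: -4320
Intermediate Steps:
A(W) = -4 + 1/W
a(d, y) = 6 - 15*y/4 (a(d, y) = (-4 + 1/4)*(y + (-4 - 4)/(0 + 5)) = (-4 + 1/4)*(y - 8/5) = -15*(y - 8*1/5)/4 = -15*(y - 8/5)/4 = -15*(-8/5 + y)/4 = 6 - 15*y/4)
(16*30)*a(-4/(3 - 4), 4) = (16*30)*(6 - 15/4*4) = 480*(6 - 15) = 480*(-9) = -4320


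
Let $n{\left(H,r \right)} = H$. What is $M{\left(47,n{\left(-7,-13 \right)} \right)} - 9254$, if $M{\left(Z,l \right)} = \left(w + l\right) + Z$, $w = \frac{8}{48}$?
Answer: $- \frac{55283}{6} \approx -9213.8$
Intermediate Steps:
$w = \frac{1}{6}$ ($w = 8 \cdot \frac{1}{48} = \frac{1}{6} \approx 0.16667$)
$M{\left(Z,l \right)} = \frac{1}{6} + Z + l$ ($M{\left(Z,l \right)} = \left(\frac{1}{6} + l\right) + Z = \frac{1}{6} + Z + l$)
$M{\left(47,n{\left(-7,-13 \right)} \right)} - 9254 = \left(\frac{1}{6} + 47 - 7\right) - 9254 = \frac{241}{6} - 9254 = - \frac{55283}{6}$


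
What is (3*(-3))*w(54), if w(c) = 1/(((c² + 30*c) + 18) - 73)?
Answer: -9/4481 ≈ -0.0020085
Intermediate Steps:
w(c) = 1/(-55 + c² + 30*c) (w(c) = 1/((18 + c² + 30*c) - 73) = 1/(-55 + c² + 30*c))
(3*(-3))*w(54) = (3*(-3))/(-55 + 54² + 30*54) = -9/(-55 + 2916 + 1620) = -9/4481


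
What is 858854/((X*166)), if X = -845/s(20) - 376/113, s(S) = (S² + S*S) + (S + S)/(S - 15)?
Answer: -39208402808/33141319 ≈ -1183.1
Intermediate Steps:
s(S) = 2*S² + 2*S/(-15 + S) (s(S) = (S² + S²) + (2*S)/(-15 + S) = 2*S² + 2*S/(-15 + S))
X = -399293/91304 (X = -845*(-15 + 20)/(40*(1 + 20² - 15*20)) - 376/113 = -845*1/(8*(1 + 400 - 300)) - 376*1/113 = -845/(2*20*(⅕)*101) - 376/113 = -845/808 - 376/113 = -399293/91304 ≈ -4.3732)
858854/((X*166)) = 858854/((-399293/91304*166)) = 858854/(-33141319/45652) = 858854*(-45652/33141319) = -39208402808/33141319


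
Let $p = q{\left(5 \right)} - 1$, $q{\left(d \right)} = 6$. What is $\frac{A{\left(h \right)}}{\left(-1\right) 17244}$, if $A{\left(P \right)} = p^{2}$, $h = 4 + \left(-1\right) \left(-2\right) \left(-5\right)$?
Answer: $- \frac{25}{17244} \approx -0.0014498$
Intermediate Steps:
$p = 5$ ($p = 6 - 1 = 5$)
$h = -6$ ($h = 4 + 2 \left(-5\right) = 4 - 10 = -6$)
$A{\left(P \right)} = 25$ ($A{\left(P \right)} = 5^{2} = 25$)
$\frac{A{\left(h \right)}}{\left(-1\right) 17244} = \frac{25}{\left(-1\right) 17244} = \frac{25}{-17244} = 25 \left(- \frac{1}{17244}\right) = - \frac{25}{17244}$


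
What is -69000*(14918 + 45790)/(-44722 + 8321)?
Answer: 4188852000/36401 ≈ 1.1508e+5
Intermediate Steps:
-69000*(14918 + 45790)/(-44722 + 8321) = -69000/((-36401/60708)) = -69000/((-36401*1/60708)) = -69000/(-36401/60708) = -69000*(-60708/36401) = 4188852000/36401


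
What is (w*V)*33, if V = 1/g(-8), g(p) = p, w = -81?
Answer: 2673/8 ≈ 334.13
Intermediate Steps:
V = -⅛ (V = 1/(-8) = -⅛ ≈ -0.12500)
(w*V)*33 = -81*(-⅛)*33 = (81/8)*33 = 2673/8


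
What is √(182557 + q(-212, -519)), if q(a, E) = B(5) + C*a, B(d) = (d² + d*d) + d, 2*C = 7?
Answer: √181870 ≈ 426.46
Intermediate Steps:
C = 7/2 (C = (½)*7 = 7/2 ≈ 3.5000)
B(d) = d + 2*d² (B(d) = (d² + d²) + d = 2*d² + d = d + 2*d²)
q(a, E) = 55 + 7*a/2 (q(a, E) = 5*(1 + 2*5) + 7*a/2 = 5*(1 + 10) + 7*a/2 = 5*11 + 7*a/2 = 55 + 7*a/2)
√(182557 + q(-212, -519)) = √(182557 + (55 + (7/2)*(-212))) = √(182557 + (55 - 742)) = √(182557 - 687) = √181870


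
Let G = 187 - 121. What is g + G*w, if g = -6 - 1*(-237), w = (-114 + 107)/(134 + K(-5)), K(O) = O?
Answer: 9779/43 ≈ 227.42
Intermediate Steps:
G = 66
w = -7/129 (w = (-114 + 107)/(134 - 5) = -7/129 ≈ -0.054264)
g = 231 (g = -6 + 237 = 231)
g + G*w = 231 + 66*(-7/129) = 231 - 154/43 = 9779/43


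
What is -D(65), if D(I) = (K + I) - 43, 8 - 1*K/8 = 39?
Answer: 226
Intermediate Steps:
K = -248 (K = 64 - 8*39 = 64 - 312 = -248)
D(I) = -291 + I (D(I) = (-248 + I) - 43 = -291 + I)
-D(65) = -(-291 + 65) = -1*(-226) = 226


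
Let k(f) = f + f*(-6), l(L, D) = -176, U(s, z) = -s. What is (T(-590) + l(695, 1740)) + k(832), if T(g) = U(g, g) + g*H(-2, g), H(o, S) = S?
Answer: 344354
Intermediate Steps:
k(f) = -5*f (k(f) = f - 6*f = -5*f)
T(g) = g² - g (T(g) = -g + g*g = -g + g² = g² - g)
(T(-590) + l(695, 1740)) + k(832) = (-590*(-1 - 590) - 176) - 5*832 = (-590*(-591) - 176) - 4160 = (348690 - 176) - 4160 = 348514 - 4160 = 344354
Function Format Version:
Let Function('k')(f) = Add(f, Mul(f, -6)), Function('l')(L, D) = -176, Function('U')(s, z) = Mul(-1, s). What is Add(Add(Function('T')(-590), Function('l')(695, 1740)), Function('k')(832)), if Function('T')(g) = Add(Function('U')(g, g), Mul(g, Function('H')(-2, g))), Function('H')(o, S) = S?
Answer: 344354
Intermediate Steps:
Function('k')(f) = Mul(-5, f) (Function('k')(f) = Add(f, Mul(-6, f)) = Mul(-5, f))
Function('T')(g) = Add(Pow(g, 2), Mul(-1, g)) (Function('T')(g) = Add(Mul(-1, g), Mul(g, g)) = Add(Mul(-1, g), Pow(g, 2)) = Add(Pow(g, 2), Mul(-1, g)))
Add(Add(Function('T')(-590), Function('l')(695, 1740)), Function('k')(832)) = Add(Add(Mul(-590, Add(-1, -590)), -176), Mul(-5, 832)) = Add(Add(Mul(-590, -591), -176), -4160) = Add(Add(348690, -176), -4160) = Add(348514, -4160) = 344354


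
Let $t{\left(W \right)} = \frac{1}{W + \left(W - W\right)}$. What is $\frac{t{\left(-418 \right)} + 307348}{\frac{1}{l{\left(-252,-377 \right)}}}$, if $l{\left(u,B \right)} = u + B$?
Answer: $- \frac{80808550227}{418} \approx -1.9332 \cdot 10^{8}$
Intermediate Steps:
$l{\left(u,B \right)} = B + u$
$t{\left(W \right)} = \frac{1}{W}$ ($t{\left(W \right)} = \frac{1}{W + 0} = \frac{1}{W}$)
$\frac{t{\left(-418 \right)} + 307348}{\frac{1}{l{\left(-252,-377 \right)}}} = \frac{\frac{1}{-418} + 307348}{\frac{1}{-377 - 252}} = \frac{- \frac{1}{418} + 307348}{\frac{1}{-629}} = \frac{128471463}{418 \left(- \frac{1}{629}\right)} = \frac{128471463}{418} \left(-629\right) = - \frac{80808550227}{418}$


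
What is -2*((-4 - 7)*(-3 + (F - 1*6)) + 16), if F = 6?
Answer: -98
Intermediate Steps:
-2*((-4 - 7)*(-3 + (F - 1*6)) + 16) = -2*((-4 - 7)*(-3 + (6 - 1*6)) + 16) = -2*(-11*(-3 + (6 - 6)) + 16) = -2*(-11*(-3 + 0) + 16) = -2*(-11*(-3) + 16) = -2*(33 + 16) = -2*49 = -98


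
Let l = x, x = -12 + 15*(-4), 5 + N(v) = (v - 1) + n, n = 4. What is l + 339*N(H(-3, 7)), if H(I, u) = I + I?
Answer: -2784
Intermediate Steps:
H(I, u) = 2*I
N(v) = -2 + v (N(v) = -5 + ((v - 1) + 4) = -5 + ((-1 + v) + 4) = -5 + (3 + v) = -2 + v)
x = -72 (x = -12 - 60 = -72)
l = -72
l + 339*N(H(-3, 7)) = -72 + 339*(-2 + 2*(-3)) = -72 + 339*(-2 - 6) = -72 + 339*(-8) = -72 - 2712 = -2784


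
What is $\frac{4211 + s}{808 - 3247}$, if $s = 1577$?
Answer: $- \frac{5788}{2439} \approx -2.3731$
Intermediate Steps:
$\frac{4211 + s}{808 - 3247} = \frac{4211 + 1577}{808 - 3247} = \frac{5788}{-2439} = 5788 \left(- \frac{1}{2439}\right) = - \frac{5788}{2439}$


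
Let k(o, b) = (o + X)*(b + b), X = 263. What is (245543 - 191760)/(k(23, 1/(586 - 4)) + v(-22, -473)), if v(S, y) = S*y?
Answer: 15650853/3028432 ≈ 5.1680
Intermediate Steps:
k(o, b) = 2*b*(263 + o) (k(o, b) = (o + 263)*(b + b) = (263 + o)*(2*b) = 2*b*(263 + o))
(245543 - 191760)/(k(23, 1/(586 - 4)) + v(-22, -473)) = (245543 - 191760)/(2*(263 + 23)/(586 - 4) - 22*(-473)) = 53783/(2*286/582 + 10406) = 53783/(2*(1/582)*286 + 10406) = 53783/(286/291 + 10406) = 53783/(3028432/291) = 53783*(291/3028432) = 15650853/3028432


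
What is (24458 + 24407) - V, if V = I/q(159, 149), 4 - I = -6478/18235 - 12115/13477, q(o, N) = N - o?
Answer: 120088541105161/2457530950 ≈ 48866.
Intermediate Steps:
I = 1291233411/245753095 (I = 4 - (-6478/18235 - 12115/13477) = 4 - 1*(-308221031/245753095) = 4 + 308221031/245753095 = 1291233411/245753095 ≈ 5.2542)
V = -1291233411/2457530950 (V = 1291233411/(245753095*(149 - 1*159)) = 1291233411/(245753095*(149 - 159)) = (1291233411/245753095)/(-10) = (1291233411/245753095)*(-⅒) = -1291233411/2457530950 ≈ -0.52542)
(24458 + 24407) - V = (24458 + 24407) - 1*(-1291233411/2457530950) = 48865 + 1291233411/2457530950 = 120088541105161/2457530950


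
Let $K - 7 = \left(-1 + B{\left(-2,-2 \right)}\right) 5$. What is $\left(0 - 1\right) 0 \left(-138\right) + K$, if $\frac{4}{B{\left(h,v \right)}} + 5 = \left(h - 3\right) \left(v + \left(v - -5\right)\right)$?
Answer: $0$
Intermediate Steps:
$B{\left(h,v \right)} = \frac{4}{-5 + \left(-3 + h\right) \left(5 + 2 v\right)}$ ($B{\left(h,v \right)} = \frac{4}{-5 + \left(h - 3\right) \left(v + \left(v - -5\right)\right)} = \frac{4}{-5 + \left(-3 + h\right) \left(v + \left(v + 5\right)\right)} = \frac{4}{-5 + \left(-3 + h\right) \left(v + \left(5 + v\right)\right)} = \frac{4}{-5 + \left(-3 + h\right) \left(5 + 2 v\right)}$)
$K = 0$ ($K = 7 + \left(-1 + \frac{4}{-20 - -12 + 5 \left(-2\right) + 2 \left(-2\right) \left(-2\right)}\right) 5 = 7 + \left(-1 + \frac{4}{-20 + 12 - 10 + 8}\right) 5 = 7 + \left(-1 + \frac{4}{-10}\right) 5 = 7 + \left(-1 + 4 \left(- \frac{1}{10}\right)\right) 5 = 7 + \left(-1 - \frac{2}{5}\right) 5 = 7 - 7 = 0$)
$\left(0 - 1\right) 0 \left(-138\right) + K = \left(0 - 1\right) 0 \left(-138\right) + 0 = \left(-1\right) 0 \left(-138\right) + 0 = 0 \left(-138\right) + 0 = 0 + 0 = 0$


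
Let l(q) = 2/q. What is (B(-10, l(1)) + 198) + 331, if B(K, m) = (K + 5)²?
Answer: 554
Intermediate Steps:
B(K, m) = (5 + K)²
(B(-10, l(1)) + 198) + 331 = ((5 - 10)² + 198) + 331 = ((-5)² + 198) + 331 = (25 + 198) + 331 = 223 + 331 = 554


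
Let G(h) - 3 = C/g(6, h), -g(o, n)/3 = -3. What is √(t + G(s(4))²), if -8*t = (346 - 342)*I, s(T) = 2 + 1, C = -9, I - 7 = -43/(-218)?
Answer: 5*√763/218 ≈ 0.63354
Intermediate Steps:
g(o, n) = 9 (g(o, n) = -3*(-3) = 9)
I = 1569/218 (I = 7 - 43/(-218) = 7 - 43*(-1/218) = 7 + 43/218 = 1569/218 ≈ 7.1973)
s(T) = 3
G(h) = 2 (G(h) = 3 - 9/9 = 3 - 9*⅑ = 3 - 1 = 2)
t = -1569/436 (t = -(346 - 342)*1569/(8*218) = -1569/(2*218) = -⅛*3138/109 = -1569/436 ≈ -3.5986)
√(t + G(s(4))²) = √(-1569/436 + 2²) = √(-1569/436 + 4) = √(175/436) = 5*√763/218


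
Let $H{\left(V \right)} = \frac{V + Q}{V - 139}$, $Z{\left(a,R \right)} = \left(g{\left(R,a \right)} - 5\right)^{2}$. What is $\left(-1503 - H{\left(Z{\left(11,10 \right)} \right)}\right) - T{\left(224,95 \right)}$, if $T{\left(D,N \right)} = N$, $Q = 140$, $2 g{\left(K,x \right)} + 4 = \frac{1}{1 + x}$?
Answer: $- \frac{83267121}{52175} \approx -1595.9$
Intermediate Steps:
$g{\left(K,x \right)} = -2 + \frac{1}{2 \left(1 + x\right)}$
$Z{\left(a,R \right)} = \left(-5 + \frac{-3 - 4 a}{2 \left(1 + a\right)}\right)^{2}$ ($Z{\left(a,R \right)} = \left(\frac{-3 - 4 a}{2 \left(1 + a\right)} - 5\right)^{2} = \left(-5 + \frac{-3 - 4 a}{2 \left(1 + a\right)}\right)^{2}$)
$H{\left(V \right)} = \frac{140 + V}{-139 + V}$ ($H{\left(V \right)} = \frac{V + 140}{V - 139} = \frac{140 + V}{-139 + V}$)
$\left(-1503 - H{\left(Z{\left(11,10 \right)} \right)}\right) - T{\left(224,95 \right)} = \left(-1503 - \frac{140 + \frac{\left(13 + 14 \cdot 11\right)^{2}}{4 \left(1 + 11\right)^{2}}}{-139 + \frac{\left(13 + 14 \cdot 11\right)^{2}}{4 \left(1 + 11\right)^{2}}}\right) - 95 = \left(-1503 - \frac{140 + \frac{\left(13 + 154\right)^{2}}{4 \cdot 144}}{-139 + \frac{\left(13 + 154\right)^{2}}{4 \cdot 144}}\right) - 95 = \left(-1503 - \frac{140 + \frac{1}{4} \cdot \frac{1}{144} \cdot 167^{2}}{-139 + \frac{1}{4} \cdot \frac{1}{144} \cdot 167^{2}}\right) - 95 = \left(-1503 - \frac{140 + \frac{1}{4} \cdot \frac{1}{144} \cdot 27889}{-139 + \frac{1}{4} \cdot \frac{1}{144} \cdot 27889}\right) - 95 = \left(-1503 - \frac{140 + \frac{27889}{576}}{-139 + \frac{27889}{576}}\right) - 95 = \left(-1503 - \frac{1}{- \frac{52175}{576}} \cdot \frac{108529}{576}\right) - 95 = \left(-1503 - \left(- \frac{576}{52175}\right) \frac{108529}{576}\right) - 95 = \left(-1503 - - \frac{108529}{52175}\right) - 95 = \left(-1503 + \frac{108529}{52175}\right) - 95 = - \frac{78310496}{52175} - 95 = - \frac{83267121}{52175}$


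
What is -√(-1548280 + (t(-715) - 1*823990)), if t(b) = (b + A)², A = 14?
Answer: -I*√1880869 ≈ -1371.4*I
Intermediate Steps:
t(b) = (14 + b)² (t(b) = (b + 14)² = (14 + b)²)
-√(-1548280 + (t(-715) - 1*823990)) = -√(-1548280 + ((14 - 715)² - 1*823990)) = -√(-1548280 + ((-701)² - 823990)) = -√(-1548280 + (491401 - 823990)) = -√(-1548280 - 332589) = -√(-1880869) = -I*√1880869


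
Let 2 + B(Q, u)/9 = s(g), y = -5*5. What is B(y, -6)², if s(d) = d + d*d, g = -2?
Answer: 0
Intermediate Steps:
y = -25
s(d) = d + d²
B(Q, u) = 0 (B(Q, u) = -18 + 9*(-2*(1 - 2)) = -18 + 9*(-2*(-1)) = -18 + 9*2 = -18 + 18 = 0)
B(y, -6)² = 0² = 0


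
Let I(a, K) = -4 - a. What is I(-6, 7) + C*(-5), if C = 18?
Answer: -88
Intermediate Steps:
I(-6, 7) + C*(-5) = (-4 - 1*(-6)) + 18*(-5) = (-4 + 6) - 90 = 2 - 90 = -88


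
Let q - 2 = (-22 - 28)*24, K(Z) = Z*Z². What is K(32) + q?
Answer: 31570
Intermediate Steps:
K(Z) = Z³
q = -1198 (q = 2 + (-22 - 28)*24 = 2 - 50*24 = 2 - 1200 = -1198)
K(32) + q = 32³ - 1198 = 32768 - 1198 = 31570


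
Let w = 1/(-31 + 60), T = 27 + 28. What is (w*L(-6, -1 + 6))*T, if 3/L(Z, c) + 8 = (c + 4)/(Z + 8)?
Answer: -330/203 ≈ -1.6256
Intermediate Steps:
L(Z, c) = 3/(-8 + (4 + c)/(8 + Z)) (L(Z, c) = 3/(-8 + (c + 4)/(Z + 8)) = 3/(-8 + (4 + c)/(8 + Z)))
T = 55
w = 1/29 ≈ 0.034483
(w*L(-6, -1 + 6))*T = ((3*(8 - 6)/(-60 + (-1 + 6) - 8*(-6)))/29)*55 = ((3*2/(-60 + 5 + 48))/29)*55 = ((3*2/(-7))/29)*55 = ((3*(-⅐)*2)/29)*55 = ((1/29)*(-6/7))*55 = -6/203*55 = -330/203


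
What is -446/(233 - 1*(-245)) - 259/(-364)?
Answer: -2753/12428 ≈ -0.22152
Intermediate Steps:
-446/(233 - 1*(-245)) - 259/(-364) = -446/(233 + 245) - 259*(-1/364) = -446/478 + 37/52 = -446*1/478 + 37/52 = -223/239 + 37/52 = -2753/12428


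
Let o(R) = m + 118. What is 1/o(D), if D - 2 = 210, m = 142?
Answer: 1/260 ≈ 0.0038462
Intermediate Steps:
D = 212 (D = 2 + 210 = 212)
o(R) = 260 (o(R) = 142 + 118 = 260)
1/o(D) = 1/260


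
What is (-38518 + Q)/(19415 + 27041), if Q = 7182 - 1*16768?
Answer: -6013/5807 ≈ -1.0355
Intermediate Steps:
Q = -9586 (Q = 7182 - 16768 = -9586)
(-38518 + Q)/(19415 + 27041) = (-38518 - 9586)/(19415 + 27041) = -48104/46456 = -48104*1/46456 = -6013/5807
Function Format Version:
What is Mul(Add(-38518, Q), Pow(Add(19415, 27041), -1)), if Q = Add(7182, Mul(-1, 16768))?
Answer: Rational(-6013, 5807) ≈ -1.0355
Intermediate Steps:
Q = -9586 (Q = Add(7182, -16768) = -9586)
Mul(Add(-38518, Q), Pow(Add(19415, 27041), -1)) = Mul(Add(-38518, -9586), Pow(Add(19415, 27041), -1)) = Mul(-48104, Pow(46456, -1)) = Mul(-48104, Rational(1, 46456)) = Rational(-6013, 5807)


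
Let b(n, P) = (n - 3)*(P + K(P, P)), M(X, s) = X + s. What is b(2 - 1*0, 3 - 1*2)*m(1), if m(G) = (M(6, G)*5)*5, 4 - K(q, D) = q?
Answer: -700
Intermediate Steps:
K(q, D) = 4 - q
m(G) = 150 + 25*G (m(G) = ((6 + G)*5)*5 = (30 + 5*G)*5 = 150 + 25*G)
b(n, P) = -12 + 4*n (b(n, P) = (n - 3)*(P + (4 - P)) = (-3 + n)*4 = -12 + 4*n)
b(2 - 1*0, 3 - 1*2)*m(1) = (-12 + 4*(2 - 1*0))*(150 + 25*1) = (-12 + 4*(2 + 0))*(150 + 25) = (-12 + 4*2)*175 = (-12 + 8)*175 = -4*175 = -700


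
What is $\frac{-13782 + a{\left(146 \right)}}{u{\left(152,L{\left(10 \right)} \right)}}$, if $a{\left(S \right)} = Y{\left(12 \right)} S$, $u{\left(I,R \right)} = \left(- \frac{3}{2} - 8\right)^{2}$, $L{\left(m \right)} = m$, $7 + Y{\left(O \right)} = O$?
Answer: $- \frac{52208}{361} \approx -144.62$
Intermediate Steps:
$Y{\left(O \right)} = -7 + O$
$u{\left(I,R \right)} = \frac{361}{4}$ ($u{\left(I,R \right)} = \left(\left(-3\right) \frac{1}{2} - 8\right)^{2} = \left(- \frac{3}{2} - 8\right)^{2} = \left(- \frac{19}{2}\right)^{2} = \frac{361}{4}$)
$a{\left(S \right)} = 5 S$ ($a{\left(S \right)} = \left(-7 + 12\right) S = 5 S$)
$\frac{-13782 + a{\left(146 \right)}}{u{\left(152,L{\left(10 \right)} \right)}} = \frac{-13782 + 5 \cdot 146}{\frac{361}{4}} = \left(-13782 + 730\right) \frac{4}{361} = \left(-13052\right) \frac{4}{361} = - \frac{52208}{361}$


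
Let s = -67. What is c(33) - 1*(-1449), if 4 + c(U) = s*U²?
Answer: -71518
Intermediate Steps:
c(U) = -4 - 67*U²
c(33) - 1*(-1449) = (-4 - 67*33²) - 1*(-1449) = (-4 - 67*1089) + 1449 = (-4 - 72963) + 1449 = -72967 + 1449 = -71518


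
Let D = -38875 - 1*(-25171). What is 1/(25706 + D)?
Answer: 1/12002 ≈ 8.3319e-5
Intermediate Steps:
D = -13704 (D = -38875 + 25171 = -13704)
1/(25706 + D) = 1/(25706 - 13704) = 1/12002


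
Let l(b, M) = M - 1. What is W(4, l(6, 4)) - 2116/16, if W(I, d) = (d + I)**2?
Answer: -333/4 ≈ -83.250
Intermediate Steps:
l(b, M) = -1 + M
W(I, d) = (I + d)**2
W(4, l(6, 4)) - 2116/16 = (4 + (-1 + 4))**2 - 2116/16 = (4 + 3)**2 - 2116/16 = 7**2 - 46*23/8 = 49 - 529/4 = -333/4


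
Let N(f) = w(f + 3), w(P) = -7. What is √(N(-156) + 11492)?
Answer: √11485 ≈ 107.17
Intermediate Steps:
N(f) = -7
√(N(-156) + 11492) = √(-7 + 11492) = √11485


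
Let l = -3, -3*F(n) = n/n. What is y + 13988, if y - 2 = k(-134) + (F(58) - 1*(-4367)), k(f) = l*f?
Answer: 56276/3 ≈ 18759.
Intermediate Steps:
F(n) = -⅓ (F(n) = -n/(3*n) = -⅓*1 = -⅓)
k(f) = -3*f
y = 14312/3 (y = 2 + (-3*(-134) + (-⅓ - 1*(-4367))) = 2 + (402 + (-⅓ + 4367)) = 2 + (402 + 13100/3) = 2 + 14306/3 = 14312/3 ≈ 4770.7)
y + 13988 = 14312/3 + 13988 = 56276/3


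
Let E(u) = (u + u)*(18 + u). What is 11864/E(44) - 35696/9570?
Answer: -461471/296670 ≈ -1.5555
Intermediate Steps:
E(u) = 2*u*(18 + u) (E(u) = (2*u)*(18 + u) = 2*u*(18 + u))
11864/E(44) - 35696/9570 = 11864/((2*44*(18 + 44))) - 35696/9570 = 11864/((2*44*62)) - 35696*1/9570 = 11864/5456 - 17848/4785 = 11864*(1/5456) - 17848/4785 = 1483/682 - 17848/4785 = -461471/296670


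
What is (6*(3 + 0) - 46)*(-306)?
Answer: 8568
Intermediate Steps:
(6*(3 + 0) - 46)*(-306) = (6*3 - 46)*(-306) = (18 - 46)*(-306) = -28*(-306) = 8568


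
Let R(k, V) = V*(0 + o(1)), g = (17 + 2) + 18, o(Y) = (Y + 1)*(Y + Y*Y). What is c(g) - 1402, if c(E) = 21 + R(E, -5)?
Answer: -1401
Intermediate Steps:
o(Y) = (1 + Y)*(Y + Y²)
g = 37 (g = 19 + 18 = 37)
R(k, V) = 4*V (R(k, V) = V*(0 + 1*(1 + 1² + 2*1)) = V*(0 + 1*(1 + 1 + 2)) = V*(0 + 1*4) = V*(0 + 4) = V*4 = 4*V)
c(E) = 1 (c(E) = 21 + 4*(-5) = 21 - 20 = 1)
c(g) - 1402 = 1 - 1402 = -1401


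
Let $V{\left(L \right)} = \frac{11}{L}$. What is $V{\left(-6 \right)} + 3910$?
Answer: $\frac{23449}{6} \approx 3908.2$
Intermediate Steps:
$V{\left(-6 \right)} + 3910 = \frac{11}{-6} + 3910 = 11 \left(- \frac{1}{6}\right) + 3910 = - \frac{11}{6} + 3910 = \frac{23449}{6}$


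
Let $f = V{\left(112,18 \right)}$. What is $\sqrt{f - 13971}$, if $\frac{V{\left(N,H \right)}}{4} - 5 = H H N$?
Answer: $\sqrt{131201} \approx 362.22$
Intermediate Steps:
$V{\left(N,H \right)} = 20 + 4 N H^{2}$ ($V{\left(N,H \right)} = 20 + 4 H H N = 20 + 4 H^{2} N = 20 + 4 N H^{2}$)
$f = 145172$ ($f = 20 + 4 \cdot 112 \cdot 18^{2} = 20 + 4 \cdot 112 \cdot 324 = 20 + 145152 = 145172$)
$\sqrt{f - 13971} = \sqrt{145172 - 13971} = \sqrt{131201}$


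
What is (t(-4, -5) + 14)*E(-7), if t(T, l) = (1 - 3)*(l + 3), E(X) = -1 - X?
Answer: 108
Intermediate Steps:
t(T, l) = -6 - 2*l (t(T, l) = -2*(3 + l) = -6 - 2*l)
(t(-4, -5) + 14)*E(-7) = ((-6 - 2*(-5)) + 14)*(-1 - 1*(-7)) = ((-6 + 10) + 14)*(-1 + 7) = (4 + 14)*6 = 18*6 = 108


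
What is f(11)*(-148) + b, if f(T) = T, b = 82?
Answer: -1546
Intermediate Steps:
f(11)*(-148) + b = 11*(-148) + 82 = -1628 + 82 = -1546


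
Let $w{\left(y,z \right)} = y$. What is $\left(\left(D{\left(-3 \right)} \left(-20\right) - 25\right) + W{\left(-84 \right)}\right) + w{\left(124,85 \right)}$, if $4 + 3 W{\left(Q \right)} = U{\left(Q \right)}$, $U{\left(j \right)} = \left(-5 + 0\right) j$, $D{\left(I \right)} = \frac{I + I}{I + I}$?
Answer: $\frac{653}{3} \approx 217.67$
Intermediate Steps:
$D{\left(I \right)} = 1$ ($D{\left(I \right)} = \frac{2 I}{2 I} = 2 I \frac{1}{2 I} = 1$)
$U{\left(j \right)} = - 5 j$
$W{\left(Q \right)} = - \frac{4}{3} - \frac{5 Q}{3}$ ($W{\left(Q \right)} = - \frac{4}{3} + \frac{\left(-5\right) Q}{3} = - \frac{4}{3} - \frac{5 Q}{3}$)
$\left(\left(D{\left(-3 \right)} \left(-20\right) - 25\right) + W{\left(-84 \right)}\right) + w{\left(124,85 \right)} = \left(\left(1 \left(-20\right) - 25\right) - - \frac{416}{3}\right) + 124 = \left(\left(-20 - 25\right) + \left(- \frac{4}{3} + 140\right)\right) + 124 = \left(-45 + \frac{416}{3}\right) + 124 = \frac{281}{3} + 124 = \frac{653}{3}$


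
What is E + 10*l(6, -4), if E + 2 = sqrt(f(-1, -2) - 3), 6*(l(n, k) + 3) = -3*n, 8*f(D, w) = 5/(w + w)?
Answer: -62 + I*sqrt(202)/8 ≈ -62.0 + 1.7766*I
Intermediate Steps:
f(D, w) = 5/(16*w) (f(D, w) = (5/(w + w))/8 = (5/((2*w)))/8 = (5*(1/(2*w)))/8 = (5/(2*w))/8 = 5/(16*w))
l(n, k) = -3 - n/2 (l(n, k) = -3 + (-3*n)/6 = -3 - n/2)
E = -2 + I*sqrt(202)/8 (E = -2 + sqrt((5/16)/(-2) - 3) = -2 + sqrt((5/16)*(-1/2) - 3) = -2 + sqrt(-5/32 - 3) = -2 + sqrt(-101/32) = -2 + I*sqrt(202)/8 ≈ -2.0 + 1.7766*I)
E + 10*l(6, -4) = (-2 + I*sqrt(202)/8) + 10*(-3 - 1/2*6) = (-2 + I*sqrt(202)/8) + 10*(-3 - 3) = (-2 + I*sqrt(202)/8) + 10*(-6) = (-2 + I*sqrt(202)/8) - 60 = -62 + I*sqrt(202)/8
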